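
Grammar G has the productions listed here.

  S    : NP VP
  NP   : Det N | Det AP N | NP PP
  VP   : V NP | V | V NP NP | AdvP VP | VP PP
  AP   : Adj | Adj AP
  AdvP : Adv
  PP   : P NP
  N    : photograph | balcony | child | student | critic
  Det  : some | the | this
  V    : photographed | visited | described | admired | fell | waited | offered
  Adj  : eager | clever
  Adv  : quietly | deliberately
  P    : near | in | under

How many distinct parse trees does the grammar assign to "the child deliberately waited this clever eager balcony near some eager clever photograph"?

Two of the 3 distinct bracketings:
[S [NP [Det the] [N child]] [VP [AdvP [Adv deliberately]] [VP [V waited] [NP [NP [Det this] [AP [Adj clever] [AP [Adj eager]]] [N balcony]] [PP [P near] [NP [Det some] [AP [Adj eager] [AP [Adj clever]]] [N photograph]]]]]]]
[S [NP [Det the] [N child]] [VP [AdvP [Adv deliberately]] [VP [VP [V waited] [NP [Det this] [AP [Adj clever] [AP [Adj eager]]] [N balcony]]] [PP [P near] [NP [Det some] [AP [Adj eager] [AP [Adj clever]]] [N photograph]]]]]]
The difference turns on whether NP → NP PP is used at the relevant span, versus an alternative expansion of NP.

3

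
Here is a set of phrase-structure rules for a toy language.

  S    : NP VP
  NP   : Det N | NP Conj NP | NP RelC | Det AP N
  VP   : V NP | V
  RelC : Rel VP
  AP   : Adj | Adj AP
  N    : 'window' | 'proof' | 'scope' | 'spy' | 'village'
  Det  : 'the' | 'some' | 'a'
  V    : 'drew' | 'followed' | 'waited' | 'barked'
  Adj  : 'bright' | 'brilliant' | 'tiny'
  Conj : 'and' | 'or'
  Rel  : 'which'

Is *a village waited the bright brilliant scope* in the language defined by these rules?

Grammatical

[S [NP [Det a] [N village]] [VP [V waited] [NP [Det the] [AP [Adj bright] [AP [Adj brilliant]]] [N scope]]]]
The bracketing above is licensed at every node by one of the given productions, with S at the root.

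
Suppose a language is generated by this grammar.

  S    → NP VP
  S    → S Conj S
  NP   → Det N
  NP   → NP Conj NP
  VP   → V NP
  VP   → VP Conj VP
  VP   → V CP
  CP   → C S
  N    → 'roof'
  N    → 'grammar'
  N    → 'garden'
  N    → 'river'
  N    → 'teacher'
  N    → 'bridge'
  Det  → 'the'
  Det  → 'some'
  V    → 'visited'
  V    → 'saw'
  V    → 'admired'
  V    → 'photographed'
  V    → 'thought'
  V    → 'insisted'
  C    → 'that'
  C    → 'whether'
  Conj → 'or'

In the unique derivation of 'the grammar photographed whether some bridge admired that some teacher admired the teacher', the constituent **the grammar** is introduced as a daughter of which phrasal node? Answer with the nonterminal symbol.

[S [NP [Det the] [N grammar]] [VP [V photographed] [CP [C whether] [S [NP [Det some] [N bridge]] [VP [V admired] [CP [C that] [S [NP [Det some] [N teacher]] [VP [V admired] [NP [Det the] [N teacher]]]]]]]]]]
The span 'the grammar' is the NP node built by NP → Det N.
Its mother is the S built by S → NP VP.

S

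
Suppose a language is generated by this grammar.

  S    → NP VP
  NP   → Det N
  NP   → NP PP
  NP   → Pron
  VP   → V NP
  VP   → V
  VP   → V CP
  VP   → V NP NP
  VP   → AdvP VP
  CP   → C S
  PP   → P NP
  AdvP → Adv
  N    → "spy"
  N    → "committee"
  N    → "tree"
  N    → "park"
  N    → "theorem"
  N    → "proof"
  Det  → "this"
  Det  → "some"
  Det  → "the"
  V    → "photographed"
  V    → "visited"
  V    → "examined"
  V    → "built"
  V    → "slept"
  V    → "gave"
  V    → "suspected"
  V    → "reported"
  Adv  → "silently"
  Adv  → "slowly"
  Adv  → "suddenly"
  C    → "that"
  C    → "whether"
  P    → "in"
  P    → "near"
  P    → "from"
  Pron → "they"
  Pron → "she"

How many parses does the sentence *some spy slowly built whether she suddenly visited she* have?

1

[S [NP [Det some] [N spy]] [VP [AdvP [Adv slowly]] [VP [V built] [CP [C whether] [S [NP [Pron she]] [VP [AdvP [Adv suddenly]] [VP [V visited] [NP [Pron she]]]]]]]]]
No rule offers an alternative attachment or grouping for any span, so this is the only derivation.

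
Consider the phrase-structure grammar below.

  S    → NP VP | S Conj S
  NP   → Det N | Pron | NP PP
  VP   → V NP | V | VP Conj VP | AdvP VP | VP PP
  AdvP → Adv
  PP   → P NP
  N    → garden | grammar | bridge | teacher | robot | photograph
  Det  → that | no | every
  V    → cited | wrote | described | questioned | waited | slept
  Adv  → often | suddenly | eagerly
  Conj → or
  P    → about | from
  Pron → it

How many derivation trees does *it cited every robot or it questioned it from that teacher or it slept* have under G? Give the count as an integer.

Two of the 4 distinct bracketings:
[S [S [NP [Pron it]] [VP [V cited] [NP [Det every] [N robot]]]] [Conj or] [S [S [NP [Pron it]] [VP [V questioned] [NP [NP [Pron it]] [PP [P from] [NP [Det that] [N teacher]]]]]] [Conj or] [S [NP [Pron it]] [VP [V slept]]]]]
[S [S [NP [Pron it]] [VP [V cited] [NP [Det every] [N robot]]]] [Conj or] [S [S [NP [Pron it]] [VP [VP [V questioned] [NP [Pron it]]] [PP [P from] [NP [Det that] [N teacher]]]]] [Conj or] [S [NP [Pron it]] [VP [V slept]]]]]
The difference turns on whether NP → NP PP is used at the relevant span, versus an alternative expansion of NP.

4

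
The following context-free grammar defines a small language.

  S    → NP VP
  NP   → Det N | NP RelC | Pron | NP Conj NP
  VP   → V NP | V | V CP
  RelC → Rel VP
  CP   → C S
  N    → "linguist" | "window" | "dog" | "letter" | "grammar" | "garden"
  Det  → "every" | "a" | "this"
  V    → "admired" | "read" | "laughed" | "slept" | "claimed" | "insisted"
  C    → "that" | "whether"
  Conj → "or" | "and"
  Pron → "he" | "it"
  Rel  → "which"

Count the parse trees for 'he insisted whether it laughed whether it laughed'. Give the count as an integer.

[S [NP [Pron he]] [VP [V insisted] [CP [C whether] [S [NP [Pron it]] [VP [V laughed] [CP [C whether] [S [NP [Pron it]] [VP [V laughed]]]]]]]]]
No rule offers an alternative attachment or grouping for any span, so this is the only derivation.

1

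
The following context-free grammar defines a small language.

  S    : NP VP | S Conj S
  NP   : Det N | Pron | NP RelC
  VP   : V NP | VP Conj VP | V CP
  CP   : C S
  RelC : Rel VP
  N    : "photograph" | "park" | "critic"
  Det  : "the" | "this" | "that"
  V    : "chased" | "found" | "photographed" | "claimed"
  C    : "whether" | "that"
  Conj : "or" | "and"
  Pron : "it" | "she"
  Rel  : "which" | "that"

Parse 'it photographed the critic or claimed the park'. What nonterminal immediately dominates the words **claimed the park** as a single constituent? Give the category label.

S
  NP
    Pron: it
  VP
    VP
      V: photographed
      NP
        Det: the
        N: critic
    Conj: or
    VP
      V: claimed
      NP
        Det: the
        N: park
The span 'claimed the park' is the VP node built by VP → V NP.

VP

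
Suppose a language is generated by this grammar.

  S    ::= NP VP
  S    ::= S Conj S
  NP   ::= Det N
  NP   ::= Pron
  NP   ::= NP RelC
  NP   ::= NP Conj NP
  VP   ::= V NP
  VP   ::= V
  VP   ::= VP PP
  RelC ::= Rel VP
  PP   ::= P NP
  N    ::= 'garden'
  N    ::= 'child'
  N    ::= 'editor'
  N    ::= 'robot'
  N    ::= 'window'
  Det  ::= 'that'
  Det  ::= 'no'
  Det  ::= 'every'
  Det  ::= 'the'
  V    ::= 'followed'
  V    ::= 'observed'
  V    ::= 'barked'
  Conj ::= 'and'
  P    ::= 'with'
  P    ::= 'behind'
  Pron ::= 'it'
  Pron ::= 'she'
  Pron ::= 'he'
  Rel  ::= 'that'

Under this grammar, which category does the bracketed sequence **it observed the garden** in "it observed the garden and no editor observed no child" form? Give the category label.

S
  S
    NP
      Pron: it
    VP
      V: observed
      NP
        Det: the
        N: garden
  Conj: and
  S
    NP
      Det: no
      N: editor
    VP
      V: observed
      NP
        Det: no
        N: child
The span 'it observed the garden' is the S node built by S → NP VP.

S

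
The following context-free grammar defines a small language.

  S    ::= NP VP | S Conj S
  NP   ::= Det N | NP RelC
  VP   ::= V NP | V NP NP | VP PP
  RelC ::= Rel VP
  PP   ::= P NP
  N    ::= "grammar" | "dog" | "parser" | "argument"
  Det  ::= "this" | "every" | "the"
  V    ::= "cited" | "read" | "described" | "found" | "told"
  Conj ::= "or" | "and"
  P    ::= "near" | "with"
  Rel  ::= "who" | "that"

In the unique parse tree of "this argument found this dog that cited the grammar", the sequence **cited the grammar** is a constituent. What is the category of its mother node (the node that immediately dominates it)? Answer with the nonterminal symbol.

RelC

S
  NP
    Det: this
    N: argument
  VP
    V: found
    NP
      NP
        Det: this
        N: dog
      RelC
        Rel: that
        VP
          V: cited
          NP
            Det: the
            N: grammar
The span 'cited the grammar' is the VP node built by VP → V NP.
Its mother is the RelC built by RelC → Rel VP.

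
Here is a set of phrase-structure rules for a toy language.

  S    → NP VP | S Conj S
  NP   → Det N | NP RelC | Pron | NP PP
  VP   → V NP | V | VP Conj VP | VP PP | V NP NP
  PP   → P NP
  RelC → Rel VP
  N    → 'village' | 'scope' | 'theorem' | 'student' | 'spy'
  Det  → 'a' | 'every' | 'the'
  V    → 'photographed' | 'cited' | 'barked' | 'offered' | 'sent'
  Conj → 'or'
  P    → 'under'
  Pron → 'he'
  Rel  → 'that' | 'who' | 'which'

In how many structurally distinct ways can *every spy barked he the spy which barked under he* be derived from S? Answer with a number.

3

Two of the 3 distinct bracketings:
[S [NP [Det every] [N spy]] [VP [VP [V barked] [NP [Pron he]] [NP [NP [Det the] [N spy]] [RelC [Rel which] [VP [V barked]]]]] [PP [P under] [NP [Pron he]]]]]
[S [NP [Det every] [N spy]] [VP [V barked] [NP [Pron he]] [NP [NP [Det the] [N spy]] [RelC [Rel which] [VP [VP [V barked]] [PP [P under] [NP [Pron he]]]]]]]]
The trees differ in how a recursive rule is bracketed over the same span.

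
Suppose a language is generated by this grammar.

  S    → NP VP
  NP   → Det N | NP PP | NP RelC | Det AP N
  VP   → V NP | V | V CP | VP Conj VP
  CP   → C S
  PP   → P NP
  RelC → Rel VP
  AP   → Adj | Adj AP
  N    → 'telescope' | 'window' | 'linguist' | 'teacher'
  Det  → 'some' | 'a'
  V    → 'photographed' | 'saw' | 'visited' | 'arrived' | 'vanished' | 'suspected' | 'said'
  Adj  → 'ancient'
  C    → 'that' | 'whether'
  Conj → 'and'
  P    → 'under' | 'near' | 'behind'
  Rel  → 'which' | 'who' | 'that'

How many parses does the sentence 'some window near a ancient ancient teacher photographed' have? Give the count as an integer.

1

[S [NP [NP [Det some] [N window]] [PP [P near] [NP [Det a] [AP [Adj ancient] [AP [Adj ancient]]] [N teacher]]]] [VP [V photographed]]]
No rule offers an alternative attachment or grouping for any span, so this is the only derivation.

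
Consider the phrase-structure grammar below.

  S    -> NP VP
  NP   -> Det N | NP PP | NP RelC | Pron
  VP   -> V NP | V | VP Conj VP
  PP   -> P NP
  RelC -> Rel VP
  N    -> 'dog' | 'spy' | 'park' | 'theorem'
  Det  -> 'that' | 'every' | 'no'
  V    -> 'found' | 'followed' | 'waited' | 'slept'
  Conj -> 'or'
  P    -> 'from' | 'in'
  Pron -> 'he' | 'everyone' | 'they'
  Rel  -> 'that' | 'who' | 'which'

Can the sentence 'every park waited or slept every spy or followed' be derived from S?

S
  NP
    Det: every
    N: park
  VP
    VP
      V: waited
    Conj: or
    VP
      VP
        V: slept
        NP
          Det: every
          N: spy
      Conj: or
      VP
        V: followed
The bracketing above is licensed at every node by one of the given productions, with S at the root.

Grammatical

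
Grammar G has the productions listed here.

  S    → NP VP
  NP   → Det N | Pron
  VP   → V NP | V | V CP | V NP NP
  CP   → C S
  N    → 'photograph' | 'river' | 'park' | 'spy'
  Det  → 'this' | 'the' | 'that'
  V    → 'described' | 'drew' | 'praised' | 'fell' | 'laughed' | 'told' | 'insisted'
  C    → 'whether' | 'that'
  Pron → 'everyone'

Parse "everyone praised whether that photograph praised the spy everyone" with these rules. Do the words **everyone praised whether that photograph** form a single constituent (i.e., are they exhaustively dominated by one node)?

[S [NP [Pron everyone]] [VP [V praised] [CP [C whether] [S [NP [Det that] [N photograph]] [VP [V praised] [NP [Det the] [N spy]] [NP [Pron everyone]]]]]]]
The smallest constituent containing 'everyone praised whether that photograph' is the S spanning 'everyone praised whether that photograph praised the spy everyone'; no single node in the tree dominates exactly the given words.

No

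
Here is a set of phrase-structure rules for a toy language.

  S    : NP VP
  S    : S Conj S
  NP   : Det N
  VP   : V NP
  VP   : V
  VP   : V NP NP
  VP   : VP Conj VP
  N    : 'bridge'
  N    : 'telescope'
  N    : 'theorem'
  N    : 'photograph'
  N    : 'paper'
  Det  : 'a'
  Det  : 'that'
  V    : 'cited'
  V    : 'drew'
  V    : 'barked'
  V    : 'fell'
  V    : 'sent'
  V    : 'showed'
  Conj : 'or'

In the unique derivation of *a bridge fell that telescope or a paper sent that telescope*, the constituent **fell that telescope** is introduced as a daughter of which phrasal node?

S

[S [S [NP [Det a] [N bridge]] [VP [V fell] [NP [Det that] [N telescope]]]] [Conj or] [S [NP [Det a] [N paper]] [VP [V sent] [NP [Det that] [N telescope]]]]]
The span 'fell that telescope' is the VP node built by VP → V NP.
Its mother is the S built by S → NP VP.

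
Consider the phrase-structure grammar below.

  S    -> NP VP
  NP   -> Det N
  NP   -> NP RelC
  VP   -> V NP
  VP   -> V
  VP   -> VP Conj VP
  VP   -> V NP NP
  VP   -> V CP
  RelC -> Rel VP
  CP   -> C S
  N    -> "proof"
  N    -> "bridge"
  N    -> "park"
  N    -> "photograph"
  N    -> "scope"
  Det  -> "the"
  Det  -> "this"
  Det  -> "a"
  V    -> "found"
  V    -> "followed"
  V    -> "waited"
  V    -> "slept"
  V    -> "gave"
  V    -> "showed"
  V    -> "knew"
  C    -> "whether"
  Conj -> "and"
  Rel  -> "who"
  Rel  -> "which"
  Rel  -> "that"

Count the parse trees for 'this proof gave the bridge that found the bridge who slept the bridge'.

Two of the 6 distinct bracketings:
[S [NP [Det this] [N proof]] [VP [V gave] [NP [NP [Det the] [N bridge]] [RelC [Rel that] [VP [V found] [NP [NP [Det the] [N bridge]] [RelC [Rel who] [VP [V slept] [NP [Det the] [N bridge]]]]]]]]]]
[S [NP [Det this] [N proof]] [VP [V gave] [NP [NP [Det the] [N bridge]] [RelC [Rel that] [VP [V found] [NP [NP [Det the] [N bridge]] [RelC [Rel who] [VP [V slept]]]] [NP [Det the] [N bridge]]]]]]]
The difference turns on whether VP → V is used at the relevant span, versus an alternative expansion of VP.

6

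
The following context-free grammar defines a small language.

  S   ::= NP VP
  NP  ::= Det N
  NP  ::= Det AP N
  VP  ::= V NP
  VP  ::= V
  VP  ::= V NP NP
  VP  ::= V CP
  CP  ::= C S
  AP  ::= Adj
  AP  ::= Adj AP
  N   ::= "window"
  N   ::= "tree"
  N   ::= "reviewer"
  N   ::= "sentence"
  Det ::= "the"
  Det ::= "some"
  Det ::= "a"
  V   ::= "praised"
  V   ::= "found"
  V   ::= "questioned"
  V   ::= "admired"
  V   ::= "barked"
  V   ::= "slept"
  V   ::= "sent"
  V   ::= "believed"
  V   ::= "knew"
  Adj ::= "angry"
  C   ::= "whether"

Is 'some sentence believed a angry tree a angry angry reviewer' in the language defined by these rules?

S
  NP
    Det: some
    N: sentence
  VP
    V: believed
    NP
      Det: a
      AP
        Adj: angry
      N: tree
    NP
      Det: a
      AP
        Adj: angry
        AP
          Adj: angry
      N: reviewer
Every word is introduced by a lexical rule and the phrasal rules combine the resulting categories into a single S.

Grammatical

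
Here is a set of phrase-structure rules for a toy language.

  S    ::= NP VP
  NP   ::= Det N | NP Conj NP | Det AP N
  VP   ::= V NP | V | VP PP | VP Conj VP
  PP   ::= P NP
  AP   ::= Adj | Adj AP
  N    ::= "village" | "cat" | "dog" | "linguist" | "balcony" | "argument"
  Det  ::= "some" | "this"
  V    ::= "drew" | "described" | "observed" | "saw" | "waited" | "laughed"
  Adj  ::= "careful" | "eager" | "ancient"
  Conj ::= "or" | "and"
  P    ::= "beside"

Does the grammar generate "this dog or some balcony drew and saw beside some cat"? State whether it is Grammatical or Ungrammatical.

Grammatical

[S [NP [NP [Det this] [N dog]] [Conj or] [NP [Det some] [N balcony]]] [VP [VP [VP [V drew]] [Conj and] [VP [V saw]]] [PP [P beside] [NP [Det some] [N cat]]]]]
Each bracket corresponds to one application of a listed rule, so the string is derivable from S.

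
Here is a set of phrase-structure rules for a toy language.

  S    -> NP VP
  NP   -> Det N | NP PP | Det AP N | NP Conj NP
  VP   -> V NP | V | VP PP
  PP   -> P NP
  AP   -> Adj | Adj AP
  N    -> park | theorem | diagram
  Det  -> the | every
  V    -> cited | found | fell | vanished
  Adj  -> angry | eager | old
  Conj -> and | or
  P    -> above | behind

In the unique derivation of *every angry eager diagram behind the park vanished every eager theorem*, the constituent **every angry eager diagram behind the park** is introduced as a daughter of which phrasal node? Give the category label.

S

[S [NP [NP [Det every] [AP [Adj angry] [AP [Adj eager]]] [N diagram]] [PP [P behind] [NP [Det the] [N park]]]] [VP [V vanished] [NP [Det every] [AP [Adj eager]] [N theorem]]]]
The span 'every angry eager diagram behind the park' is the NP node built by NP → NP PP.
Its mother is the S built by S → NP VP.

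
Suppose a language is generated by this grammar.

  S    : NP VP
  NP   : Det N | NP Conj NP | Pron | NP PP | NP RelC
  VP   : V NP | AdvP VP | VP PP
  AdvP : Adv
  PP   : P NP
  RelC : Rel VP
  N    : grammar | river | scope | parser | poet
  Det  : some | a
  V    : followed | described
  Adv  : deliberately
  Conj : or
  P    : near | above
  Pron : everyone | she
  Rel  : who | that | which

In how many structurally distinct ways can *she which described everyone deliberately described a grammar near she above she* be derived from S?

9

Two of the 9 distinct bracketings:
[S [NP [NP [Pron she]] [RelC [Rel which] [VP [V described] [NP [Pron everyone]]]]] [VP [AdvP [Adv deliberately]] [VP [V described] [NP [NP [Det a] [N grammar]] [PP [P near] [NP [NP [Pron she]] [PP [P above] [NP [Pron she]]]]]]]]]
[S [NP [NP [Pron she]] [RelC [Rel which] [VP [V described] [NP [Pron everyone]]]]] [VP [AdvP [Adv deliberately]] [VP [V described] [NP [NP [NP [Det a] [N grammar]] [PP [P near] [NP [Pron she]]]] [PP [P above] [NP [Pron she]]]]]]]
The trees differ in how a recursive rule is bracketed over the same span.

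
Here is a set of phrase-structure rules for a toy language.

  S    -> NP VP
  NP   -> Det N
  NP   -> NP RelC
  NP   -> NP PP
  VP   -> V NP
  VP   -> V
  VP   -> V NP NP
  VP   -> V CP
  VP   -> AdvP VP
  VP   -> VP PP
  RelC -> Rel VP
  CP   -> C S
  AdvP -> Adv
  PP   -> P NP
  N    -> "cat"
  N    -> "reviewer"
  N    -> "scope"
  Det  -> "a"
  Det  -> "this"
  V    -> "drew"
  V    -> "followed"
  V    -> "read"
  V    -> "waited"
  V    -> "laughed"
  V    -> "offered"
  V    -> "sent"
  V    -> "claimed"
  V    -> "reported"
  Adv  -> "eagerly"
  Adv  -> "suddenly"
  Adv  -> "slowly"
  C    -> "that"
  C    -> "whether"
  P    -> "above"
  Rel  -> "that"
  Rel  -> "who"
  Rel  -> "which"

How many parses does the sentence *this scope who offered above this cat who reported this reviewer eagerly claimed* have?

Two of the 4 distinct bracketings:
[S [NP [NP [Det this] [N scope]] [RelC [Rel who] [VP [VP [V offered]] [PP [P above] [NP [NP [Det this] [N cat]] [RelC [Rel who] [VP [V reported] [NP [Det this] [N reviewer]]]]]]]]] [VP [AdvP [Adv eagerly]] [VP [V claimed]]]]
[S [NP [NP [NP [Det this] [N scope]] [RelC [Rel who] [VP [VP [V offered]] [PP [P above] [NP [Det this] [N cat]]]]]] [RelC [Rel who] [VP [V reported] [NP [Det this] [N reviewer]]]]] [VP [AdvP [Adv eagerly]] [VP [V claimed]]]]
The trees differ in how a recursive rule is bracketed over the same span.

4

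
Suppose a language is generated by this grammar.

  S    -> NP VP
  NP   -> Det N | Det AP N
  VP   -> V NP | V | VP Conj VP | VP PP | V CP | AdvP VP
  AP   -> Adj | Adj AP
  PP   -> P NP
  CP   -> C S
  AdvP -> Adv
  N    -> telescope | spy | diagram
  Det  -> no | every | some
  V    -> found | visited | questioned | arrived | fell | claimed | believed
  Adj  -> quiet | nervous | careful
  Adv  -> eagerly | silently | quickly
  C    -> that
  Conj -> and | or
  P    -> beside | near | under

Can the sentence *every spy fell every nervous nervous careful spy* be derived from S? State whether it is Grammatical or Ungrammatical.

Grammatical

S
  NP
    Det: every
    N: spy
  VP
    V: fell
    NP
      Det: every
      AP
        Adj: nervous
        AP
          Adj: nervous
          AP
            Adj: careful
      N: spy
Each bracket corresponds to one application of a listed rule, so the string is derivable from S.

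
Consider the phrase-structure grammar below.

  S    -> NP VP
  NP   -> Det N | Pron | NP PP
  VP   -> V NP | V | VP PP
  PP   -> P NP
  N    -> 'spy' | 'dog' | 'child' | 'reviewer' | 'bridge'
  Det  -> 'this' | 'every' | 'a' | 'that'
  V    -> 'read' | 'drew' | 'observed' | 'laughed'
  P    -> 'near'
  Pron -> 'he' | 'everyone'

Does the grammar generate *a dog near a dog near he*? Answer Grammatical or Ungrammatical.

Ungrammatical

For S → NP VP, every NP-prefix leaves a non-VP remainder: after 'a dog' the remainder is not a VP; after 'a dog near a dog' the remainder is not a VP.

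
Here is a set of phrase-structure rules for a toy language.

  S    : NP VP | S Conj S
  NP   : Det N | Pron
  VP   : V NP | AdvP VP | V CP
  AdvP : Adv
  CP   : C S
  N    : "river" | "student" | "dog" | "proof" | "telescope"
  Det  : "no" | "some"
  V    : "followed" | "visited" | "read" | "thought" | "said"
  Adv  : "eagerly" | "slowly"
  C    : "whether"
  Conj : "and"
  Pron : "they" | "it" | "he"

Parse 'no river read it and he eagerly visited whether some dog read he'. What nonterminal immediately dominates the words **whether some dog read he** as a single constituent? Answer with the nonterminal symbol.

[S [S [NP [Det no] [N river]] [VP [V read] [NP [Pron it]]]] [Conj and] [S [NP [Pron he]] [VP [AdvP [Adv eagerly]] [VP [V visited] [CP [C whether] [S [NP [Det some] [N dog]] [VP [V read] [NP [Pron he]]]]]]]]]
The span 'whether some dog read he' is the CP node built by CP → C S.

CP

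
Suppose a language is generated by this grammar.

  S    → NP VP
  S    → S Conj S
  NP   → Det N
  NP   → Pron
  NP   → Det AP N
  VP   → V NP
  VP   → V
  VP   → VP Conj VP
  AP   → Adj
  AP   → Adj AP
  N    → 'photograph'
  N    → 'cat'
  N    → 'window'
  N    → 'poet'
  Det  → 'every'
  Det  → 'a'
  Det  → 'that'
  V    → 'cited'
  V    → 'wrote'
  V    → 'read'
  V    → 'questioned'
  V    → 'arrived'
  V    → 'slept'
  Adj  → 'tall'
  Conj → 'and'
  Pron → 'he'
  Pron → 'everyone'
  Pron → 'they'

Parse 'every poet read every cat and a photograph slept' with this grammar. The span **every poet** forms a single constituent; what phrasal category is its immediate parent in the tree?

S

S
  S
    NP
      Det: every
      N: poet
    VP
      V: read
      NP
        Det: every
        N: cat
  Conj: and
  S
    NP
      Det: a
      N: photograph
    VP
      V: slept
The span 'every poet' is the NP node built by NP → Det N.
Its mother is the S built by S → NP VP.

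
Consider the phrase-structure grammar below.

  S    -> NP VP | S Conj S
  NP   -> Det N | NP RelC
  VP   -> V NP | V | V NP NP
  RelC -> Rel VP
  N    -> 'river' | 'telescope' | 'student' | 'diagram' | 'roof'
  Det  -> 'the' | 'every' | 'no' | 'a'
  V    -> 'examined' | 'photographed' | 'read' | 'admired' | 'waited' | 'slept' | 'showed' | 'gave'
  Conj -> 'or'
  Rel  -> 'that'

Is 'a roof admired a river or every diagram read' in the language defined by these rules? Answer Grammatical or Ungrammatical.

Grammatical

S
  S
    NP
      Det: a
      N: roof
    VP
      V: admired
      NP
        Det: a
        N: river
  Conj: or
  S
    NP
      Det: every
      N: diagram
    VP
      V: read
Each bracket corresponds to one application of a listed rule, so the string is derivable from S.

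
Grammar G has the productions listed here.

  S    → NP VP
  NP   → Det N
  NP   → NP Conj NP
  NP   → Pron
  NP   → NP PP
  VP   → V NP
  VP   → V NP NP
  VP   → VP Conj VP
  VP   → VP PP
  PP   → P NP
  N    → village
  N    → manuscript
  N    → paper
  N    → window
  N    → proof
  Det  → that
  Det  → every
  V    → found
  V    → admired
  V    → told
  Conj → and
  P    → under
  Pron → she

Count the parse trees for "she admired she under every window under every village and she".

9

Two of the 9 distinct bracketings:
[S [NP [Pron she]] [VP [V admired] [NP [NP [NP [Pron she]] [PP [P under] [NP [NP [Det every] [N window]] [PP [P under] [NP [Det every] [N village]]]]]] [Conj and] [NP [Pron she]]]]]
[S [NP [Pron she]] [VP [V admired] [NP [NP [NP [NP [Pron she]] [PP [P under] [NP [Det every] [N window]]]] [PP [P under] [NP [Det every] [N village]]]] [Conj and] [NP [Pron she]]]]]
The trees differ in how a recursive rule is bracketed over the same span.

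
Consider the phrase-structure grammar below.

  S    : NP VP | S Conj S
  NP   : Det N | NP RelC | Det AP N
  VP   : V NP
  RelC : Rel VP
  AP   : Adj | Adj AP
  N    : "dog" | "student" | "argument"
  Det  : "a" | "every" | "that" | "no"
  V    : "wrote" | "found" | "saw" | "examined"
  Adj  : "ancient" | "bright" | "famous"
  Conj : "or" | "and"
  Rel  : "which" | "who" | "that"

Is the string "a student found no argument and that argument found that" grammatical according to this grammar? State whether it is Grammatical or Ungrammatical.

For S → NP VP, the only prefix that parses as NP is 'a student', but the remainder 'found no argument and that argument found that' is not a VP under these rules. The alternative S rule S → S Conj S likewise has no satisfying split.

Ungrammatical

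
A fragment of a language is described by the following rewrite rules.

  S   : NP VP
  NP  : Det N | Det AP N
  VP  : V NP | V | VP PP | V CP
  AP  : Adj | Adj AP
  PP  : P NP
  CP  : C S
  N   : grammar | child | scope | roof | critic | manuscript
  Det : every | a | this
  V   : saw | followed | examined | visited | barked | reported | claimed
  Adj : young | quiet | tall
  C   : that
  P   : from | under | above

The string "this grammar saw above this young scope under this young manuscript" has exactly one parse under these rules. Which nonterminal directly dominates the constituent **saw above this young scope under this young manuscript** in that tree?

[S [NP [Det this] [N grammar]] [VP [VP [VP [V saw]] [PP [P above] [NP [Det this] [AP [Adj young]] [N scope]]]] [PP [P under] [NP [Det this] [AP [Adj young]] [N manuscript]]]]]
The span 'saw above this young scope under this young manuscript' is the VP node built by VP → VP PP.
Its mother is the S built by S → NP VP.

S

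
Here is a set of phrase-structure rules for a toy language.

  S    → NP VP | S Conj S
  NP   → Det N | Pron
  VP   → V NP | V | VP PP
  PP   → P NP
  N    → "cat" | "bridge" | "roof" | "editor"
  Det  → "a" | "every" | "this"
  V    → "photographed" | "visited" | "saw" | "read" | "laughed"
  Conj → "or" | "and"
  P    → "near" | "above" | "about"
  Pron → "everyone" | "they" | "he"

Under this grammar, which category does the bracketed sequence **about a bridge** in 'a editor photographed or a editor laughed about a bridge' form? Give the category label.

S
  S
    NP
      Det: a
      N: editor
    VP
      V: photographed
  Conj: or
  S
    NP
      Det: a
      N: editor
    VP
      VP
        V: laughed
      PP
        P: about
        NP
          Det: a
          N: bridge
The span 'about a bridge' is the PP node built by PP → P NP.

PP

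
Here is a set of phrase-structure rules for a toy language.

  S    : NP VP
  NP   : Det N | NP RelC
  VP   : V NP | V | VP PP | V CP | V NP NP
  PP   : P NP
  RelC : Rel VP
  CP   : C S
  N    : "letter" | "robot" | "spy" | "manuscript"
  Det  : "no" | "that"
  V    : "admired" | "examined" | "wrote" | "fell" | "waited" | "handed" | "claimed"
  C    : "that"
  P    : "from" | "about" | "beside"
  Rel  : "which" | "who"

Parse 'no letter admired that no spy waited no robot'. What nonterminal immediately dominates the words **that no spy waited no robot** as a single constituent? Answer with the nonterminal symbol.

S
  NP
    Det: no
    N: letter
  VP
    V: admired
    CP
      C: that
      S
        NP
          Det: no
          N: spy
        VP
          V: waited
          NP
            Det: no
            N: robot
The span 'that no spy waited no robot' is the CP node built by CP → C S.

CP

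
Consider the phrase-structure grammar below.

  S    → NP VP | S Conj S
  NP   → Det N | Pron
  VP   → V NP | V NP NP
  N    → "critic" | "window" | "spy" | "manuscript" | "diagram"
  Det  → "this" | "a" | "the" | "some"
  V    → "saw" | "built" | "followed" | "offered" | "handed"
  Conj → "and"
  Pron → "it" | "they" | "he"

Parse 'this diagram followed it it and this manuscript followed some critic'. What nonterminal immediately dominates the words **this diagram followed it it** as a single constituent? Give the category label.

S

[S [S [NP [Det this] [N diagram]] [VP [V followed] [NP [Pron it]] [NP [Pron it]]]] [Conj and] [S [NP [Det this] [N manuscript]] [VP [V followed] [NP [Det some] [N critic]]]]]
The span 'this diagram followed it it' is the S node built by S → NP VP.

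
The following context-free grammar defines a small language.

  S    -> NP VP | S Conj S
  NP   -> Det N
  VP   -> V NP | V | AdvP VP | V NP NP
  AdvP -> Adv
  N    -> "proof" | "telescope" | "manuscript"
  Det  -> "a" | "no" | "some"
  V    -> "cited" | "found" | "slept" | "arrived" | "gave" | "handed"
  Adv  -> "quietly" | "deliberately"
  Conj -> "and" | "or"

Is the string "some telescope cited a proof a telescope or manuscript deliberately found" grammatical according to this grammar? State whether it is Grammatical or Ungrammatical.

Ungrammatical

A Conj word can never sit immediately before an N word in any string this grammar generates, so the substring 'or manuscript' rules out a derivation.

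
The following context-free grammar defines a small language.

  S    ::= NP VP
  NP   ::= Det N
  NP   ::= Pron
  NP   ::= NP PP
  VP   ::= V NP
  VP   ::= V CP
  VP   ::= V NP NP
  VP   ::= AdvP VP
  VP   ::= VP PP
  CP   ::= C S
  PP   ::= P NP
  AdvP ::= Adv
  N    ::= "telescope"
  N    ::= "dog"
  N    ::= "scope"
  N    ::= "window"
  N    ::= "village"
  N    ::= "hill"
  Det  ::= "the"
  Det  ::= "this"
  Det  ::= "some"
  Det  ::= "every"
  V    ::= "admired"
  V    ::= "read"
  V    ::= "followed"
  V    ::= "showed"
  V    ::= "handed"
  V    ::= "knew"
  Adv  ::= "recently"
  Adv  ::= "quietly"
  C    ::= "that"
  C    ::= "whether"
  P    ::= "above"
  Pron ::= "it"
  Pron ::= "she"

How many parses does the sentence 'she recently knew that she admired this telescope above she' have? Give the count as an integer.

4

Two of the 4 distinct bracketings:
[S [NP [Pron she]] [VP [AdvP [Adv recently]] [VP [V knew] [CP [C that] [S [NP [Pron she]] [VP [V admired] [NP [NP [Det this] [N telescope]] [PP [P above] [NP [Pron she]]]]]]]]]]
[S [NP [Pron she]] [VP [AdvP [Adv recently]] [VP [V knew] [CP [C that] [S [NP [Pron she]] [VP [VP [V admired] [NP [Det this] [N telescope]]] [PP [P above] [NP [Pron she]]]]]]]]]
The difference turns on whether NP → NP PP is used at the relevant span, versus an alternative expansion of NP.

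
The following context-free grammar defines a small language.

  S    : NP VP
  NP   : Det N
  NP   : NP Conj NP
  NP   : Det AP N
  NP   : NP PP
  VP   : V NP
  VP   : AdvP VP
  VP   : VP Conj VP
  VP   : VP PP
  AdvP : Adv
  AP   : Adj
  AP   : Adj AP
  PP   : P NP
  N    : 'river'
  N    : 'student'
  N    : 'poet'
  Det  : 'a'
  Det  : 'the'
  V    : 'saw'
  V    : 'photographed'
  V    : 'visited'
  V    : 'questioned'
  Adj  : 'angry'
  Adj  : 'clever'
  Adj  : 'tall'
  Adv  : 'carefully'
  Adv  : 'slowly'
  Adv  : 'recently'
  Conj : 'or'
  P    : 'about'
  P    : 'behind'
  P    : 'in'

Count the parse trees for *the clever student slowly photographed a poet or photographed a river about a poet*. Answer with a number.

Two of the 7 distinct bracketings:
[S [NP [Det the] [AP [Adj clever]] [N student]] [VP [AdvP [Adv slowly]] [VP [VP [V photographed] [NP [Det a] [N poet]]] [Conj or] [VP [V photographed] [NP [NP [Det a] [N river]] [PP [P about] [NP [Det a] [N poet]]]]]]]]
[S [NP [Det the] [AP [Adj clever]] [N student]] [VP [AdvP [Adv slowly]] [VP [VP [V photographed] [NP [Det a] [N poet]]] [Conj or] [VP [VP [V photographed] [NP [Det a] [N river]]] [PP [P about] [NP [Det a] [N poet]]]]]]]
The difference turns on whether NP → NP PP is used at the relevant span, versus an alternative expansion of NP.

7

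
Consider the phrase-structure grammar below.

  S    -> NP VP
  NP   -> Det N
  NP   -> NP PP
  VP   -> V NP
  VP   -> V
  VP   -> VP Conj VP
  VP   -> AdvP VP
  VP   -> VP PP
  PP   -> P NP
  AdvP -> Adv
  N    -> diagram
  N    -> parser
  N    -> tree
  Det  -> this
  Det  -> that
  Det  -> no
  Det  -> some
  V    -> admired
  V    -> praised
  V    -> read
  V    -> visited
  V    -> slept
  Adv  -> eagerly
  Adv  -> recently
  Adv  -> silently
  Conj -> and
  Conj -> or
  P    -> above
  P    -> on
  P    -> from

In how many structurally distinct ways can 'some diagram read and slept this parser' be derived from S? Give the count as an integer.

1

[S [NP [Det some] [N diagram]] [VP [VP [V read]] [Conj and] [VP [V slept] [NP [Det this] [N parser]]]]]
No rule offers an alternative attachment or grouping for any span, so this is the only derivation.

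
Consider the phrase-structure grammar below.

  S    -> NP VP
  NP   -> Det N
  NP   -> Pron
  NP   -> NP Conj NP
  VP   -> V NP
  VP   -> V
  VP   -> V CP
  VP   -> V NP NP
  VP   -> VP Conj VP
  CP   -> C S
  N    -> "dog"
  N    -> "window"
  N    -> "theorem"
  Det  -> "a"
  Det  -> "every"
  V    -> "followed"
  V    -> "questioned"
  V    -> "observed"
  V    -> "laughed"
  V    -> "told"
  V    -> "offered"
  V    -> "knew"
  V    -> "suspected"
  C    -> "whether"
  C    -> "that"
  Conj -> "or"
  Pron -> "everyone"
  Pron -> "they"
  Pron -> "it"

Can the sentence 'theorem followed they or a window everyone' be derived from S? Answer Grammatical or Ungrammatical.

Ungrammatical

For S → NP VP, no prefix of the string parses as an NP.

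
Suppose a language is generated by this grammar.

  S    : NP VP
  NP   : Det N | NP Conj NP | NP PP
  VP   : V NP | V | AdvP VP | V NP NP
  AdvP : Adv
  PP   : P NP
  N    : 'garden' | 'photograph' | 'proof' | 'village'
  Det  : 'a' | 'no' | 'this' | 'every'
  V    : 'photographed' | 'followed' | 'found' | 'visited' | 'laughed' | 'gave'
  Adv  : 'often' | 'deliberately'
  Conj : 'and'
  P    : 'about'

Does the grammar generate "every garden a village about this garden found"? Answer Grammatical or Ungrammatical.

For S → NP VP, the only prefix that parses as NP is 'every garden', but the remainder 'a village about this garden found' is not a VP under these rules.

Ungrammatical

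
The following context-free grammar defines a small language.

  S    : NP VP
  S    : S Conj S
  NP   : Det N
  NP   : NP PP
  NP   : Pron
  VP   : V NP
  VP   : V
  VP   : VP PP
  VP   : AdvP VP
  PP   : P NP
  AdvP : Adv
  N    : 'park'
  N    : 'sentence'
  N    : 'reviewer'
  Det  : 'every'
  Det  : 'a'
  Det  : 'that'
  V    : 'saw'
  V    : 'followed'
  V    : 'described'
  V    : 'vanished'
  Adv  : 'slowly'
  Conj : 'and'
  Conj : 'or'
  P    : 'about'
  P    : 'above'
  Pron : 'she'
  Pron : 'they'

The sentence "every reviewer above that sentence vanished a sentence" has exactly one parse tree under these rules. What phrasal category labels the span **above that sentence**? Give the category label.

S
  NP
    NP
      Det: every
      N: reviewer
    PP
      P: above
      NP
        Det: that
        N: sentence
  VP
    V: vanished
    NP
      Det: a
      N: sentence
The span 'above that sentence' is the PP node built by PP → P NP.

PP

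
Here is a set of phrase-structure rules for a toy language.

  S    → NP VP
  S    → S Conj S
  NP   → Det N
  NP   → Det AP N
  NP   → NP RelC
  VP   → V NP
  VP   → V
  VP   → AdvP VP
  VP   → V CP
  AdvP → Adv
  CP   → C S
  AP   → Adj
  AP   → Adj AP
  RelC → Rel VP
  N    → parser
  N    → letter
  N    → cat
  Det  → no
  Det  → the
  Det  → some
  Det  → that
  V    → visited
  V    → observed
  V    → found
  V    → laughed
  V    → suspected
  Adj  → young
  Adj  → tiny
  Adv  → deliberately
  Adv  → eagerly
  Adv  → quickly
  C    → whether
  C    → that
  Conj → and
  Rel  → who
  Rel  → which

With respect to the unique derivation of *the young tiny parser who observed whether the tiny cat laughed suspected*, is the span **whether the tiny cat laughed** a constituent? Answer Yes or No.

[S [NP [NP [Det the] [AP [Adj young] [AP [Adj tiny]]] [N parser]] [RelC [Rel who] [VP [V observed] [CP [C whether] [S [NP [Det the] [AP [Adj tiny]] [N cat]] [VP [V laughed]]]]]]] [VP [V suspected]]]
The words 'whether the tiny cat laughed' are exhaustively dominated by a single CP node (built by CP → C S), so they form a constituent.

Yes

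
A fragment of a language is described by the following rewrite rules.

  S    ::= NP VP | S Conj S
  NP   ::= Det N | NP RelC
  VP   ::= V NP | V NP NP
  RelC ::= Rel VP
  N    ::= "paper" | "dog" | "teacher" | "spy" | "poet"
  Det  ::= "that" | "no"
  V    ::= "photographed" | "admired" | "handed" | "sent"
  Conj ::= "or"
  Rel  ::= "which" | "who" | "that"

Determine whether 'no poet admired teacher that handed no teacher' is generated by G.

A V word can never sit immediately before an N word in any string this grammar generates, so the substring 'admired teacher' rules out a derivation.

Ungrammatical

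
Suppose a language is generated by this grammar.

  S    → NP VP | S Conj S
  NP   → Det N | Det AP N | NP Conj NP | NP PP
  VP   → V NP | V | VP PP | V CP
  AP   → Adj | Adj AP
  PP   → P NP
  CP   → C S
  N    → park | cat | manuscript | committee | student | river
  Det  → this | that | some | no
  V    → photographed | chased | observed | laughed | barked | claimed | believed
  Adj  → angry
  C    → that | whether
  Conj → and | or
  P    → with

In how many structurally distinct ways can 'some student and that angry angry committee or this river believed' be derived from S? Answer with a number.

2

The two bracketings:
[S [NP [NP [Det some] [N student]] [Conj and] [NP [NP [Det that] [AP [Adj angry] [AP [Adj angry]]] [N committee]] [Conj or] [NP [Det this] [N river]]]] [VP [V believed]]]
[S [NP [NP [NP [Det some] [N student]] [Conj and] [NP [Det that] [AP [Adj angry] [AP [Adj angry]]] [N committee]]] [Conj or] [NP [Det this] [N river]]] [VP [V believed]]]
The trees differ in how a recursive rule is bracketed over the same span.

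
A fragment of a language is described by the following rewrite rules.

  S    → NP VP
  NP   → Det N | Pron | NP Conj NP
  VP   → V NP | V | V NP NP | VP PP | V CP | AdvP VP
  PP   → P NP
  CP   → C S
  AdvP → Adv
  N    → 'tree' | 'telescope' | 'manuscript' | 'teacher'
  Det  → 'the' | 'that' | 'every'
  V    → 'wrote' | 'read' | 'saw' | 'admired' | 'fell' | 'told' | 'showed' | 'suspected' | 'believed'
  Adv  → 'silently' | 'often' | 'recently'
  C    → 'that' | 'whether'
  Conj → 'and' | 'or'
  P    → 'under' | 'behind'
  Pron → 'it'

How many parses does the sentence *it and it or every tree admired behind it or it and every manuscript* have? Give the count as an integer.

Two of the 4 distinct bracketings:
[S [NP [NP [Pron it]] [Conj and] [NP [NP [Pron it]] [Conj or] [NP [Det every] [N tree]]]] [VP [VP [V admired]] [PP [P behind] [NP [NP [Pron it]] [Conj or] [NP [NP [Pron it]] [Conj and] [NP [Det every] [N manuscript]]]]]]]
[S [NP [NP [Pron it]] [Conj and] [NP [NP [Pron it]] [Conj or] [NP [Det every] [N tree]]]] [VP [VP [V admired]] [PP [P behind] [NP [NP [NP [Pron it]] [Conj or] [NP [Pron it]]] [Conj and] [NP [Det every] [N manuscript]]]]]]
The trees differ in how a recursive rule is bracketed over the same span.

4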